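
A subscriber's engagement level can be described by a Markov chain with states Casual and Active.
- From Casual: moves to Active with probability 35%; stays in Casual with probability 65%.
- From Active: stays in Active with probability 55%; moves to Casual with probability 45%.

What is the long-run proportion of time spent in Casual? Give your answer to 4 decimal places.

Let the stationary distribution be π with π = πP and π_1 + π_2 = 1.
π_1 = 0.65·π_1 + 0.45·π_2
Solving with the normalization constraint gives π = (0.5625, 0.4375).
So the stationary probability of Casual is 0.5625.

0.5625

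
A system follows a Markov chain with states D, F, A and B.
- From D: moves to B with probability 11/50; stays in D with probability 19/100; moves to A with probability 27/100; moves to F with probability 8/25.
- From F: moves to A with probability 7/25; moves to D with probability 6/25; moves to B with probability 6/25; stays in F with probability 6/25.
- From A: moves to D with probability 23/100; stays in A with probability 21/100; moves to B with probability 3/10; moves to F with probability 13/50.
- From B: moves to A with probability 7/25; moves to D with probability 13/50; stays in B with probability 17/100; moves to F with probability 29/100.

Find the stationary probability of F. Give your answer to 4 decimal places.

Let the stationary distribution be π with π = πP and π_1 + π_2 + π_3 + π_4 = 1.
π_1 = 0.19·π_1 + 0.24·π_2 + 0.23·π_3 + 0.26·π_4
π_2 = 0.32·π_1 + 0.24·π_2 + 0.26·π_3 + 0.29·π_4
π_3 = 0.27·π_1 + 0.28·π_2 + 0.21·π_3 + 0.28·π_4
Solving with the normalization constraint gives π = (0.2306, 0.2754, 0.2595, 0.2345).
So the stationary probability of F is 0.2754.

0.2754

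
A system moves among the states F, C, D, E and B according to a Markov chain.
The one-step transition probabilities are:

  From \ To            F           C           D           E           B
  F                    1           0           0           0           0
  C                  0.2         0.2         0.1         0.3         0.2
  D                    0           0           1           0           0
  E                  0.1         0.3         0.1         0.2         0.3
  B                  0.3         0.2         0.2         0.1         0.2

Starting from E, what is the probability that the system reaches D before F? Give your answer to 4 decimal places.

0.4167

Let h(s) be the probability of absorption at D starting from transient state s. Then h(D) = 1 and h(F) = 0. By first-step analysis:
h(C) = 0.2·0 + 0.2·h(C) + 0.1·1 + 0.3·h(E) + 0.2·h(B)
h(E) = 0.1·0 + 0.3·h(C) + 0.1·1 + 0.2·h(E) + 0.3·h(B)
h(B) = 0.3·0 + 0.2·h(C) + 0.2·1 + 0.1·h(E) + 0.2·h(B)
Solving: h(C) = 0.3806, h(E) = 0.4167, h(B) = 0.3972.
Starting from E, the probability is 0.4167.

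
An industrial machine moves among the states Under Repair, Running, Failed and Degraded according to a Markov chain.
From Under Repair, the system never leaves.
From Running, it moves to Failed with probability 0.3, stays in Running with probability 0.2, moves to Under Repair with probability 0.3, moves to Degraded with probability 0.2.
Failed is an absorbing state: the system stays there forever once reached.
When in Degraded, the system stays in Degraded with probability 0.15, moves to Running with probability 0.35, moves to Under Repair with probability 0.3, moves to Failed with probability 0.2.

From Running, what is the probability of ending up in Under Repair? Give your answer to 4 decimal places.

Let h(s) be the probability of absorption at Under Repair starting from transient state s. Then h(Under Repair) = 1 and h(Failed) = 0. By first-step analysis:
h(Running) = 0.3·1 + 0.2·h(Running) + 0.3·0 + 0.2·h(Degraded)
h(Degraded) = 0.3·1 + 0.35·h(Running) + 0.2·0 + 0.15·h(Degraded)
Solving: h(Running) = 0.5164, h(Degraded) = 0.5656.
Starting from Running, the probability is 0.5164.

0.5164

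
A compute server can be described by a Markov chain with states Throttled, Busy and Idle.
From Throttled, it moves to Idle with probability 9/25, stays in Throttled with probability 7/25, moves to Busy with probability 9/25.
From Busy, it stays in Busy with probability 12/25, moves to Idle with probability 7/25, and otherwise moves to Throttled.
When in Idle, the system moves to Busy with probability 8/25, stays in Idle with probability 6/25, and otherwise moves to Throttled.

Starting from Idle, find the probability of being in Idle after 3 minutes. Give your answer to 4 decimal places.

Propagate the distribution vector 3 minutes from Idle.
After 0 minutes: (0.0000, 0.0000, 1.0000)
After 1 minute: (0.4400, 0.3200, 0.2400)
After 2 minutes: (0.3056, 0.3888, 0.3056)
After 3 minutes: (0.3133, 0.3944, 0.2922)
P(in Idle after 3 minutes) = 0.2922

0.2922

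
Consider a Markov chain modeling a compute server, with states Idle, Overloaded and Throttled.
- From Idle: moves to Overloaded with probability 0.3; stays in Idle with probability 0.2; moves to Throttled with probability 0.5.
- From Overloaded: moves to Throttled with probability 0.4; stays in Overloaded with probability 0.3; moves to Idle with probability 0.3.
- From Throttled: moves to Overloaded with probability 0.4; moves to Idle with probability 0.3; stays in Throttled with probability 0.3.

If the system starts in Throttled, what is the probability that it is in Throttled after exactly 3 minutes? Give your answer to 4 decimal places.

0.3870

Propagate the distribution vector 3 minutes from Throttled.
After 0 minutes: (0.0000, 0.0000, 1.0000)
After 1 minute: (0.3000, 0.4000, 0.3000)
After 2 minutes: (0.2700, 0.3300, 0.4000)
After 3 minutes: (0.2730, 0.3400, 0.3870)
P(in Throttled after 3 minutes) = 0.3870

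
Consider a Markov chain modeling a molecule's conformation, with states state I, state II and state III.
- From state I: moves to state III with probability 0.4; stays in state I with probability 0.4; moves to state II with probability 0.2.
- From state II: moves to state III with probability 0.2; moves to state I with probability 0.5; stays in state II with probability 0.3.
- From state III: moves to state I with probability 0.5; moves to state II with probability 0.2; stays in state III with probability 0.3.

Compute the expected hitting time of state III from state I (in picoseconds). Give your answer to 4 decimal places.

Let t(s) be the expected number of picoseconds to first reach state III from state s, with t(state III) = 0. Conditioning on the first picosecond:
t(state I) = 1 + 0.4·t(state I) + 0.2·t(state II)
t(state II) = 1 + 0.5·t(state I) + 0.3·t(state II)
Solving: t(state I) = 2.8125, t(state II) = 3.4375.
Expected picoseconds from state I to state III: 2.8125.

2.8125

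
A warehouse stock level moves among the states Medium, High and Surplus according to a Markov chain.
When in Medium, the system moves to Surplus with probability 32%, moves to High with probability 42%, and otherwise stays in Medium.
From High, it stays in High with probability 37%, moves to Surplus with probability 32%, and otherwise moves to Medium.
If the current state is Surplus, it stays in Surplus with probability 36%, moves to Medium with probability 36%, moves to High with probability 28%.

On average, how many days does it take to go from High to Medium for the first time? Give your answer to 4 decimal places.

3.0612

Let t(s) be the expected number of days to first reach Medium from state s, with t(Medium) = 0. Conditioning on the first day:
t(High) = 1 + 0.37·t(High) + 0.32·t(Surplus)
t(Surplus) = 1 + 0.28·t(High) + 0.36·t(Surplus)
Solving: t(High) = 3.0612, t(Surplus) = 2.9018.
Expected days from High to Medium: 3.0612.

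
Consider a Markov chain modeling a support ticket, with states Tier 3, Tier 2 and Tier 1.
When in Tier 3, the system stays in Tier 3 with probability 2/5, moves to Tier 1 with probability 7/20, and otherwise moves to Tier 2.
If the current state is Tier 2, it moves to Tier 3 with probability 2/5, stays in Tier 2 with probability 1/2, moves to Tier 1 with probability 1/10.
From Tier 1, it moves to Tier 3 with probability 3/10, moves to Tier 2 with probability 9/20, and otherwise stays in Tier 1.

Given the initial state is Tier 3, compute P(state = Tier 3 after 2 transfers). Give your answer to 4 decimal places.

0.3650

Sum over the intermediate state after 1 transfer:
P = P(Tier 3→Tier 3)·P(Tier 3→Tier 3) + P(Tier 3→Tier 2)·P(Tier 2→Tier 3) + P(Tier 3→Tier 1)·P(Tier 1→Tier 3)
  = 0.4×0.4 + 0.25×0.4 + 0.35×0.3
  = 0.1600 + 0.1000 + 0.1050 = 0.3650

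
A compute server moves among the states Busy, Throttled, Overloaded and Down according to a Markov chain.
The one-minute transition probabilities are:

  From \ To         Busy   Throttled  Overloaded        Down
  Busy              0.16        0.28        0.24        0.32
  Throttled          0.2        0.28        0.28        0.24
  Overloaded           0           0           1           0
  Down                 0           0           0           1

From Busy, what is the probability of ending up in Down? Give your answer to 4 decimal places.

Let h(s) be the probability of absorption at Down starting from transient state s. Then h(Down) = 1 and h(Overloaded) = 0. By first-step analysis:
h(Busy) = 0.16·h(Busy) + 0.28·h(Throttled) + 0.24·0 + 0.32·1
h(Throttled) = 0.2·h(Busy) + 0.28·h(Throttled) + 0.28·0 + 0.24·1
Solving: h(Busy) = 0.5423, h(Throttled) = 0.4840.
Starting from Busy, the probability is 0.5423.

0.5423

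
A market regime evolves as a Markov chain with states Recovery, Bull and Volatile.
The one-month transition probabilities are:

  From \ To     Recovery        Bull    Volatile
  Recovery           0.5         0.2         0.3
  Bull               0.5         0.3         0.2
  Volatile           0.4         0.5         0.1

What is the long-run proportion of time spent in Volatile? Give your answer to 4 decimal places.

0.2252

Let the stationary distribution be π with π = πP and π_1 + π_2 + π_3 = 1.
π_1 = 0.5·π_1 + 0.5·π_2 + 0.4·π_3
π_2 = 0.2·π_1 + 0.3·π_2 + 0.5·π_3
Solving with the normalization constraint gives π = (0.4775, 0.2973, 0.2252).
So the stationary probability of Volatile is 0.2252.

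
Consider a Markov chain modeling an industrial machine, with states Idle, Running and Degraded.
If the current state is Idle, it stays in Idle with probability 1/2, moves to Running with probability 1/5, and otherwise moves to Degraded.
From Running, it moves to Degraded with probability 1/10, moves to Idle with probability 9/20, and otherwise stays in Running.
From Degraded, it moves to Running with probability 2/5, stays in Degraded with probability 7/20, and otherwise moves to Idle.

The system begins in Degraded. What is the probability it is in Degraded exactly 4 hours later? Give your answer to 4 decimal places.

0.2439

Propagate the distribution vector 4 hours from Degraded.
After 0 hours: (0.0000, 0.0000, 1.0000)
After 1 hour: (0.2500, 0.4000, 0.3500)
After 2 hours: (0.3925, 0.3700, 0.2375)
After 3 hours: (0.4221, 0.3400, 0.2379)
After 4 hours: (0.4235, 0.3326, 0.2439)
P(in Degraded after 4 hours) = 0.2439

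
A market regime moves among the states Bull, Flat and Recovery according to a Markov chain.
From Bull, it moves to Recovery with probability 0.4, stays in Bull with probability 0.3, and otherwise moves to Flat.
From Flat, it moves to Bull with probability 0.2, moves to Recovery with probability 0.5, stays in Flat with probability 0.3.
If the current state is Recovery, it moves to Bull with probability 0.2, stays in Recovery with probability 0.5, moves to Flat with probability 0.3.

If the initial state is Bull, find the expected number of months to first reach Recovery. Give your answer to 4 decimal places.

2.3256

Let t(s) be the expected number of months to first reach Recovery from state s, with t(Recovery) = 0. Conditioning on the first month:
t(Bull) = 1 + 0.3·t(Bull) + 0.3·t(Flat)
t(Flat) = 1 + 0.2·t(Bull) + 0.3·t(Flat)
Solving: t(Bull) = 2.3256, t(Flat) = 2.0930.
Expected months from Bull to Recovery: 2.3256.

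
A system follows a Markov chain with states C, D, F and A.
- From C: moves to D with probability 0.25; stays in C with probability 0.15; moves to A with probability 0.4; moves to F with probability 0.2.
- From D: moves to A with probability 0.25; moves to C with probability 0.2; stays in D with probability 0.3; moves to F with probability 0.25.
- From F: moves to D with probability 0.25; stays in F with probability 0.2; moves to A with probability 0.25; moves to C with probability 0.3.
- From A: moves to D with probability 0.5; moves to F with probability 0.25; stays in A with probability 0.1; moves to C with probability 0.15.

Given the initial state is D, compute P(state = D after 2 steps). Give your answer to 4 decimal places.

Propagate the distribution vector 2 steps from D.
After 0 steps: (0.0000, 1.0000, 0.0000, 0.0000)
After 1 step: (0.2000, 0.3000, 0.2500, 0.2500)
After 2 steps: (0.2025, 0.3275, 0.2275, 0.2425)
P(in D after 2 steps) = 0.3275

0.3275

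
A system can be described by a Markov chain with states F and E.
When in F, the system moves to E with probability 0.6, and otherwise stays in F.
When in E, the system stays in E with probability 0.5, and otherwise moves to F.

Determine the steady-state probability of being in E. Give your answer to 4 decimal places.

Let the stationary distribution be π with π = πP and π_1 + π_2 = 1.
π_1 = 0.4·π_1 + 0.5·π_2
Solving with the normalization constraint gives π = (0.4545, 0.5455).
So the stationary probability of E is 0.5455.

0.5455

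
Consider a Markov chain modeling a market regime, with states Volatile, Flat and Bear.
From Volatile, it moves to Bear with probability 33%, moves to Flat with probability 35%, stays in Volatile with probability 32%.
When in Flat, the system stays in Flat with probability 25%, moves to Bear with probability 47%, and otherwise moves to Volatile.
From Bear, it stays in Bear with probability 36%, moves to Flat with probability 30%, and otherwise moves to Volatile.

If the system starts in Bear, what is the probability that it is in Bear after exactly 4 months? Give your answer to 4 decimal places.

0.3836

Propagate the distribution vector 4 months from Bear.
After 0 months: (0.0000, 0.0000, 1.0000)
After 1 month: (0.3400, 0.3000, 0.3600)
After 2 months: (0.3152, 0.3020, 0.3828)
After 3 months: (0.3156, 0.3007, 0.3838)
After 4 months: (0.3156, 0.3007, 0.3836)
P(in Bear after 4 months) = 0.3836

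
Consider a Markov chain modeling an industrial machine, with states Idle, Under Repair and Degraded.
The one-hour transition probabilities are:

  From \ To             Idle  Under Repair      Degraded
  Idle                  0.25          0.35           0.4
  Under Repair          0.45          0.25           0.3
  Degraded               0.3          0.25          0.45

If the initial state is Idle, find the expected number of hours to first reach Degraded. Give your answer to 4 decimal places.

Let t(s) be the expected number of hours to first reach Degraded from state s, with t(Degraded) = 0. Conditioning on the first hour:
t(Idle) = 1 + 0.25·t(Idle) + 0.35·t(Under Repair)
t(Under Repair) = 1 + 0.45·t(Idle) + 0.25·t(Under Repair)
Solving: t(Idle) = 2.7160, t(Under Repair) = 2.9630.
Expected hours from Idle to Degraded: 2.7160.

2.7160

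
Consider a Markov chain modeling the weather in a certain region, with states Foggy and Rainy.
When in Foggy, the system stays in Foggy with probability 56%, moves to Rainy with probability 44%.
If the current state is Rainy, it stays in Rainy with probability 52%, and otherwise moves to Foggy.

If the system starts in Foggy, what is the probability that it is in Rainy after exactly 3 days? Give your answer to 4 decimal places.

Propagate the distribution vector 3 days from Foggy.
After 0 days: (1.0000, 0.0000)
After 1 day: (0.5600, 0.4400)
After 2 days: (0.5248, 0.4752)
After 3 days: (0.5220, 0.4780)
P(in Rainy after 3 days) = 0.4780

0.4780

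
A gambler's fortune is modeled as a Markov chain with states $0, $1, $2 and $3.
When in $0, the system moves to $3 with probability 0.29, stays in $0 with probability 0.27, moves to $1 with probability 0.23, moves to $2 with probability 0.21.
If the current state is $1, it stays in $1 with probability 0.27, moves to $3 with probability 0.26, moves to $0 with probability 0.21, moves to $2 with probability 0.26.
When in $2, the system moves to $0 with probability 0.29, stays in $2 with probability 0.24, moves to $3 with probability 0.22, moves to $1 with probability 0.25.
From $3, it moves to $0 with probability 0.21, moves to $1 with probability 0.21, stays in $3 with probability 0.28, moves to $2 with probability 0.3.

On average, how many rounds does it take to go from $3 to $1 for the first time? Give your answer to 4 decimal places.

4.4365

Let t(s) be the expected number of rounds to first reach $1 from state s, with t($1) = 0. Conditioning on the first round:
t($0) = 1 + 0.27·t($0) + 0.21·t($2) + 0.29·t($3)
t($2) = 1 + 0.29·t($0) + 0.24·t($2) + 0.22·t($3)
t($3) = 1 + 0.21·t($0) + 0.3·t($2) + 0.28·t($3)
Solving: t($0) = 4.3587, t($2) = 4.2633, t($3) = 4.4365.
Expected rounds from $3 to $1: 4.4365.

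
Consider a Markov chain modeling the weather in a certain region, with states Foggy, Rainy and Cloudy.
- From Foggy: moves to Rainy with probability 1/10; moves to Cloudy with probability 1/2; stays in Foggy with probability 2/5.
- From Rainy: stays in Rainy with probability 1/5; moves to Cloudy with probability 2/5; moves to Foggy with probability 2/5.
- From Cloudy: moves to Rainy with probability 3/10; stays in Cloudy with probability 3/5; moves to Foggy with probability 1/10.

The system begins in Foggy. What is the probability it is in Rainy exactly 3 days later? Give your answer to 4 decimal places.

Propagate the distribution vector 3 days from Foggy.
After 0 days: (1.0000, 0.0000, 0.0000)
After 1 day: (0.4000, 0.1000, 0.5000)
After 2 days: (0.2500, 0.2100, 0.5400)
After 3 days: (0.2380, 0.2290, 0.5330)
P(in Rainy after 3 days) = 0.2290

0.2290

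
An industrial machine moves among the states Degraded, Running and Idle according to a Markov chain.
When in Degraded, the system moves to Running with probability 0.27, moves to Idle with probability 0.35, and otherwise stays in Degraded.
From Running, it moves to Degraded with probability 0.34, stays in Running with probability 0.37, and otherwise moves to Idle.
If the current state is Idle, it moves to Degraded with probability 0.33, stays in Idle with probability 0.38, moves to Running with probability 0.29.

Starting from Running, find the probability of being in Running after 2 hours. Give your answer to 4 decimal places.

0.3128

Sum over the intermediate state after 1 hour:
P = P(Running→Degraded)·P(Degraded→Running) + P(Running→Running)·P(Running→Running) + P(Running→Idle)·P(Idle→Running)
  = 0.34×0.27 + 0.37×0.37 + 0.29×0.29
  = 0.0918 + 0.1369 + 0.0841 = 0.3128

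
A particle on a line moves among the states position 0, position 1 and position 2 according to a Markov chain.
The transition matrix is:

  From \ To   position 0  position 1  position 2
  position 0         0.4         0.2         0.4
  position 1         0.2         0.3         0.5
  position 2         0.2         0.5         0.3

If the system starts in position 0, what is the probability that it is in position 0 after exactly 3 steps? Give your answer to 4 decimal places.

0.2560

Propagate the distribution vector 3 steps from position 0.
After 0 steps: (1.0000, 0.0000, 0.0000)
After 1 step: (0.4000, 0.2000, 0.4000)
After 2 steps: (0.2800, 0.3400, 0.3800)
After 3 steps: (0.2560, 0.3480, 0.3960)
P(in position 0 after 3 steps) = 0.2560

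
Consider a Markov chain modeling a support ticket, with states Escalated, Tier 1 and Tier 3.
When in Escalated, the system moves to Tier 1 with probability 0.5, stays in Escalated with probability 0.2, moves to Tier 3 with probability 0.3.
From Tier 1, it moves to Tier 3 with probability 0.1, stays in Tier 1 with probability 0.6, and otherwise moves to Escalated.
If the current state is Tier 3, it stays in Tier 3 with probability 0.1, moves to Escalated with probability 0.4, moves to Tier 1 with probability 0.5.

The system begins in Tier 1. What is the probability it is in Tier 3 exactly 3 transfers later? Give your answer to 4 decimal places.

0.1560

Propagate the distribution vector 3 transfers from Tier 1.
After 0 transfers: (0.0000, 1.0000, 0.0000)
After 1 transfer: (0.3000, 0.6000, 0.1000)
After 2 transfers: (0.2800, 0.5600, 0.1600)
After 3 transfers: (0.2880, 0.5560, 0.1560)
P(in Tier 3 after 3 transfers) = 0.1560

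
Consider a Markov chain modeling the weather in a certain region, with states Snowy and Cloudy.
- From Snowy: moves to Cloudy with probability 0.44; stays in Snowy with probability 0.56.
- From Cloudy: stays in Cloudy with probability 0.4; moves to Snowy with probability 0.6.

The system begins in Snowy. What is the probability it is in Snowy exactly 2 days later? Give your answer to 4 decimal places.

Sum over the intermediate state after 1 day:
P = P(Snowy→Snowy)·P(Snowy→Snowy) + P(Snowy→Cloudy)·P(Cloudy→Snowy)
  = 0.56×0.56 + 0.44×0.6
  = 0.3136 + 0.2640 = 0.5776

0.5776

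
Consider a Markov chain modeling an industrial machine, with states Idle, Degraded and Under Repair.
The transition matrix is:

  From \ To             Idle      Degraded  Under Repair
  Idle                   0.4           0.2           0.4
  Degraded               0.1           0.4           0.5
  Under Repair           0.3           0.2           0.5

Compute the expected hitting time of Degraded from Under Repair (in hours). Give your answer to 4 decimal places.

Let t(s) be the expected number of hours to first reach Degraded from state s, with t(Degraded) = 0. Conditioning on the first hour:
t(Idle) = 1 + 0.4·t(Idle) + 0.4·t(Under Repair)
t(Under Repair) = 1 + 0.3·t(Idle) + 0.5·t(Under Repair)
Solving: t(Idle) = 5.0000, t(Under Repair) = 5.0000.
Expected hours from Under Repair to Degraded: 5.0000.

5.0000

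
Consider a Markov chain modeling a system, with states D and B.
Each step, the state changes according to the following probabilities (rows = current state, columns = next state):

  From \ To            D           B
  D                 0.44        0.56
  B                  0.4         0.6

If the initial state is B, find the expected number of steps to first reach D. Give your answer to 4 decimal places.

Let t(s) be the expected number of steps to first reach D from state s, with t(D) = 0. Conditioning on the first step:
t(B) = 1 + 0.6·t(B)
Solving: t(B) = 2.5000.
Expected steps from B to D: 2.5000.

2.5000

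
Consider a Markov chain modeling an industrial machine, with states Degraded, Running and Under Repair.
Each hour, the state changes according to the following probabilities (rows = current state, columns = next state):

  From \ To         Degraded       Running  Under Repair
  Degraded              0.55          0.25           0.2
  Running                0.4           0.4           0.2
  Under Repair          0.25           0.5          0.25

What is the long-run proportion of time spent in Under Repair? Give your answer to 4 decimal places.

0.2105

Let the stationary distribution be π with π = πP and π_1 + π_2 + π_3 = 1.
π_1 = 0.55·π_1 + 0.4·π_2 + 0.25·π_3
π_2 = 0.25·π_1 + 0.4·π_2 + 0.5·π_3
Solving with the normalization constraint gives π = (0.4334, 0.3560, 0.2105).
So the stationary probability of Under Repair is 0.2105.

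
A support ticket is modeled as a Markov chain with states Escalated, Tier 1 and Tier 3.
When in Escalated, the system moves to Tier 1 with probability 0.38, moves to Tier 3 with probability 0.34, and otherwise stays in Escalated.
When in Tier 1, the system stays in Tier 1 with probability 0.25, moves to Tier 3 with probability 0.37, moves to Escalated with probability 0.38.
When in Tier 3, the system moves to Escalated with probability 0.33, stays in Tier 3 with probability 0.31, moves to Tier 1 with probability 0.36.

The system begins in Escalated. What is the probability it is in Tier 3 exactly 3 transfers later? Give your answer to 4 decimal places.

Propagate the distribution vector 3 transfers from Escalated.
After 0 transfers: (1.0000, 0.0000, 0.0000)
After 1 transfer: (0.2800, 0.3800, 0.3400)
After 2 transfers: (0.3350, 0.3238, 0.3412)
After 3 transfers: (0.3294, 0.3311, 0.3395)
P(in Tier 3 after 3 transfers) = 0.3395

0.3395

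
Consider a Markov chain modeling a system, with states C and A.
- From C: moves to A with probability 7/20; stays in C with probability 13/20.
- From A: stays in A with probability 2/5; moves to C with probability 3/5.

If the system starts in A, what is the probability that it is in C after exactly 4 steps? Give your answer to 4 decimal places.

Propagate the distribution vector 4 steps from A.
After 0 steps: (0.0000, 1.0000)
After 1 step: (0.6000, 0.4000)
After 2 steps: (0.6300, 0.3700)
After 3 steps: (0.6315, 0.3685)
After 4 steps: (0.6316, 0.3684)
P(in C after 4 steps) = 0.6316

0.6316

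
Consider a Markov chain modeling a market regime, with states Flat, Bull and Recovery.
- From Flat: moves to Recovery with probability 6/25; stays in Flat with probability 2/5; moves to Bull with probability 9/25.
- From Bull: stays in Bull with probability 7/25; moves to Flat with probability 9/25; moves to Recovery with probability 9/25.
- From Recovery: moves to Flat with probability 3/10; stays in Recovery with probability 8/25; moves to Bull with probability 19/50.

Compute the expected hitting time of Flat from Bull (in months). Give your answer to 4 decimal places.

2.9478

Let t(s) be the expected number of months to first reach Flat from state s, with t(Flat) = 0. Conditioning on the first month:
t(Bull) = 1 + 0.28·t(Bull) + 0.36·t(Recovery)
t(Recovery) = 1 + 0.38·t(Bull) + 0.32·t(Recovery)
Solving: t(Bull) = 2.9478, t(Recovery) = 3.1179.
Expected months from Bull to Flat: 2.9478.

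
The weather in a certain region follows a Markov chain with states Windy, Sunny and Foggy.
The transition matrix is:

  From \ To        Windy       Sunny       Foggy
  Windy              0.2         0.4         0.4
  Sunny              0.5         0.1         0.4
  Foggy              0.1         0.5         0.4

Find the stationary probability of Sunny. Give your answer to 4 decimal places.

0.3385

Let the stationary distribution be π with π = πP and π_1 + π_2 + π_3 = 1.
π_1 = 0.2·π_1 + 0.5·π_2 + 0.1·π_3
π_2 = 0.4·π_1 + 0.1·π_2 + 0.5·π_3
Solving with the normalization constraint gives π = (0.2615, 0.3385, 0.4000).
So the stationary probability of Sunny is 0.3385.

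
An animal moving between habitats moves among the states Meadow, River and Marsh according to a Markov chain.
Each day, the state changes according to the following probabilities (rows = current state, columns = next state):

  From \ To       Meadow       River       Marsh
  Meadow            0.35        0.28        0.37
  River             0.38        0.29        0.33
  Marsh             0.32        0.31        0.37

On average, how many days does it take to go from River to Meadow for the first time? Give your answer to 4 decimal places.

Let t(s) be the expected number of days to first reach Meadow from state s, with t(Meadow) = 0. Conditioning on the first day:
t(River) = 1 + 0.29·t(River) + 0.33·t(Marsh)
t(Marsh) = 1 + 0.31·t(River) + 0.37·t(Marsh)
Solving: t(River) = 2.7826, t(Marsh) = 2.9565.
Expected days from River to Meadow: 2.7826.

2.7826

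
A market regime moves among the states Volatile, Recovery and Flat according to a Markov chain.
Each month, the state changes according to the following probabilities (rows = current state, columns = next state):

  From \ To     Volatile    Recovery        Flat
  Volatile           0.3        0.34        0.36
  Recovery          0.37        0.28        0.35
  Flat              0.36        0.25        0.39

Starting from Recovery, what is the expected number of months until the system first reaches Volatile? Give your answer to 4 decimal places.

Let t(s) be the expected number of months to first reach Volatile from state s, with t(Volatile) = 0. Conditioning on the first month:
t(Recovery) = 1 + 0.28·t(Recovery) + 0.35·t(Flat)
t(Flat) = 1 + 0.25·t(Recovery) + 0.39·t(Flat)
Solving: t(Recovery) = 2.7296, t(Flat) = 2.7580.
Expected months from Recovery to Volatile: 2.7296.

2.7296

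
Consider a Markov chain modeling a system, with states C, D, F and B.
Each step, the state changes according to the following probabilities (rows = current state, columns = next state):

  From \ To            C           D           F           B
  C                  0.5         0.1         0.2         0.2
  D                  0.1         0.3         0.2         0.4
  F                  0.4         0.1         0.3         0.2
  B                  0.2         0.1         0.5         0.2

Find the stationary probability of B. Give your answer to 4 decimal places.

Let the stationary distribution be π with π = πP and π_1 + π_2 + π_3 + π_4 = 1.
π_1 = 0.5·π_1 + 0.1·π_2 + 0.4·π_3 + 0.2·π_4
π_2 = 0.1·π_1 + 0.3·π_2 + 0.1·π_3 + 0.1·π_4
π_3 = 0.2·π_1 + 0.2·π_2 + 0.3·π_3 + 0.5·π_4
Solving with the normalization constraint gives π = (0.3528, 0.1250, 0.2972, 0.2250).
So the stationary probability of B is 0.2250.

0.2250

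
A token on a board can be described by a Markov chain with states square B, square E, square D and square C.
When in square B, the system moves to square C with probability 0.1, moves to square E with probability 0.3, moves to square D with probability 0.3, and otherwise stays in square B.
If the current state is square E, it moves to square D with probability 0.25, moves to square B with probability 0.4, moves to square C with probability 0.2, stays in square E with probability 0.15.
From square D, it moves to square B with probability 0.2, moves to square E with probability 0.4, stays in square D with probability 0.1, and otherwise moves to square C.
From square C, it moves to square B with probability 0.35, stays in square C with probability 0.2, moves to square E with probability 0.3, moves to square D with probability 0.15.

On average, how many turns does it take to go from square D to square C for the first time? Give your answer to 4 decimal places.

Let t(s) be the expected number of turns to first reach square C from state s, with t(square C) = 0. Conditioning on the first turn:
t(square B) = 1 + 0.3·t(square B) + 0.3·t(square E) + 0.3·t(square D)
t(square E) = 1 + 0.4·t(square B) + 0.15·t(square E) + 0.25·t(square D)
t(square D) = 1 + 0.2·t(square B) + 0.4·t(square E) + 0.1·t(square D)
Solving: t(square B) = 5.6879, t(square E) = 5.2361, t(square D) = 4.7023.
Expected turns from square D to square C: 4.7023.

4.7023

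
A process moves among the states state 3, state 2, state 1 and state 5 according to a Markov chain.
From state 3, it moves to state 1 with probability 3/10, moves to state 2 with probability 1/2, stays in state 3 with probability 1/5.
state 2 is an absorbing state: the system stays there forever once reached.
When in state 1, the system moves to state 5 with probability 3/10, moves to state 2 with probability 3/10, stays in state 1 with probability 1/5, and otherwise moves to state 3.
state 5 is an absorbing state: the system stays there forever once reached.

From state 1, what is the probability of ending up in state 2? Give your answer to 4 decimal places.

Let h(s) be the probability of absorption at state 2 starting from transient state s. Then h(state 2) = 1 and h(state 5) = 0. By first-step analysis:
h(state 3) = 0.2·h(state 3) + 0.5·1 + 0.3·h(state 1)
h(state 1) = 0.2·h(state 3) + 0.3·1 + 0.2·h(state 1) + 0.3·0
Solving: h(state 3) = 0.8448, h(state 1) = 0.5862.
Starting from state 1, the probability is 0.5862.

0.5862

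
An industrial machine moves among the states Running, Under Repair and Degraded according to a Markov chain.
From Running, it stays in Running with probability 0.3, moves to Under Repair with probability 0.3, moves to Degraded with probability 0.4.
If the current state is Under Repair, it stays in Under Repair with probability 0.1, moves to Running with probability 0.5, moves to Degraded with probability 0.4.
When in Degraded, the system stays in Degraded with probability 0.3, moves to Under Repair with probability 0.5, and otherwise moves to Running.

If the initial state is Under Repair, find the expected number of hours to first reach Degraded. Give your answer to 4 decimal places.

2.5000

Let t(s) be the expected number of hours to first reach Degraded from state s, with t(Degraded) = 0. Conditioning on the first hour:
t(Running) = 1 + 0.3·t(Running) + 0.3·t(Under Repair)
t(Under Repair) = 1 + 0.5·t(Running) + 0.1·t(Under Repair)
Solving: t(Running) = 2.5000, t(Under Repair) = 2.5000.
Expected hours from Under Repair to Degraded: 2.5000.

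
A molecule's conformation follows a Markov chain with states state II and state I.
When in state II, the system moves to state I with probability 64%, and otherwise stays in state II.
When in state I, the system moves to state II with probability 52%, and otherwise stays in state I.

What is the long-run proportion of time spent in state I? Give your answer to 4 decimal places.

Let the stationary distribution be π with π = πP and π_1 + π_2 = 1.
π_1 = 0.36·π_1 + 0.52·π_2
Solving with the normalization constraint gives π = (0.4483, 0.5517).
So the stationary probability of state I is 0.5517.

0.5517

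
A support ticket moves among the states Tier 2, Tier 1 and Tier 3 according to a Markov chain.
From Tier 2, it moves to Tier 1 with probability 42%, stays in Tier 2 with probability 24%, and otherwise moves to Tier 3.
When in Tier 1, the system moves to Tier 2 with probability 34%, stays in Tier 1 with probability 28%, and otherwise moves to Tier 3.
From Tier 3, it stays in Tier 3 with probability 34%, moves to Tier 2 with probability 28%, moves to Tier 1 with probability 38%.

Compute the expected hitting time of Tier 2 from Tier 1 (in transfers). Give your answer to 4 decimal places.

Let t(s) be the expected number of transfers to first reach Tier 2 from state s, with t(Tier 2) = 0. Conditioning on the first transfer:
t(Tier 1) = 1 + 0.28·t(Tier 1) + 0.38·t(Tier 3)
t(Tier 3) = 1 + 0.38·t(Tier 1) + 0.34·t(Tier 3)
Solving: t(Tier 1) = 3.1439, t(Tier 3) = 3.3253.
Expected transfers from Tier 1 to Tier 2: 3.1439.

3.1439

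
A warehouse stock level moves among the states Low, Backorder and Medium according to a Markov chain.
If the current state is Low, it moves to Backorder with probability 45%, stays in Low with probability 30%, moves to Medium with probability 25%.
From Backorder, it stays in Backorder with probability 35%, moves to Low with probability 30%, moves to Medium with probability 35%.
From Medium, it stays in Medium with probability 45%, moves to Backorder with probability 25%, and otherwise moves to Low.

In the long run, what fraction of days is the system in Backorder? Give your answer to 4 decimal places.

Let the stationary distribution be π with π = πP and π_1 + π_2 + π_3 = 1.
π_1 = 0.3·π_1 + 0.3·π_2 + 0.3·π_3
π_2 = 0.45·π_1 + 0.35·π_2 + 0.25·π_3
Solving with the normalization constraint gives π = (0.3000, 0.3444, 0.3556).
So the stationary probability of Backorder is 0.3444.

0.3444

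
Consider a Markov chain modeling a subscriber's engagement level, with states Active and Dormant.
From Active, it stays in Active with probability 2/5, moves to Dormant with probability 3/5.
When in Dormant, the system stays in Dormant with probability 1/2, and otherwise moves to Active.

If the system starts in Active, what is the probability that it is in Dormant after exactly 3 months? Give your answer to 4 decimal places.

0.5460

Propagate the distribution vector 3 months from Active.
After 0 months: (1.0000, 0.0000)
After 1 month: (0.4000, 0.6000)
After 2 months: (0.4600, 0.5400)
After 3 months: (0.4540, 0.5460)
P(in Dormant after 3 months) = 0.5460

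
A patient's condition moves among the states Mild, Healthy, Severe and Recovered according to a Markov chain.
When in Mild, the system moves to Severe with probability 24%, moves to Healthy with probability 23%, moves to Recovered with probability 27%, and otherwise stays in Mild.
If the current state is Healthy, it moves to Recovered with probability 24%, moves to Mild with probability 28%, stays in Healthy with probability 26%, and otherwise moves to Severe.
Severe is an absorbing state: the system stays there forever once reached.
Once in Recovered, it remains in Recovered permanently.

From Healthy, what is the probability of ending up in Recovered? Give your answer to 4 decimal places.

Let h(s) be the probability of absorption at Recovered starting from transient state s. Then h(Recovered) = 1 and h(Severe) = 0. By first-step analysis:
h(Mild) = 0.26·h(Mild) + 0.23·h(Healthy) + 0.24·0 + 0.27·1
h(Healthy) = 0.28·h(Mild) + 0.26·h(Healthy) + 0.22·0 + 0.24·1
Solving: h(Mild) = 0.5277, h(Healthy) = 0.5240.
Starting from Healthy, the probability is 0.5240.

0.5240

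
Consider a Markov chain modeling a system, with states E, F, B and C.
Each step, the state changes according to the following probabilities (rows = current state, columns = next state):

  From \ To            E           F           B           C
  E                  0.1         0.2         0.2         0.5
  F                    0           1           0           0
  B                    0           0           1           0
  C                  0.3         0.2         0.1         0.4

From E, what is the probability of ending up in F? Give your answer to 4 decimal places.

0.5641

Let h(s) be the probability of absorption at F starting from transient state s. Then h(F) = 1 and h(B) = 0. By first-step analysis:
h(E) = 0.1·h(E) + 0.2·1 + 0.2·0 + 0.5·h(C)
h(C) = 0.3·h(E) + 0.2·1 + 0.1·0 + 0.4·h(C)
Solving: h(E) = 0.5641, h(C) = 0.6154.
Starting from E, the probability is 0.5641.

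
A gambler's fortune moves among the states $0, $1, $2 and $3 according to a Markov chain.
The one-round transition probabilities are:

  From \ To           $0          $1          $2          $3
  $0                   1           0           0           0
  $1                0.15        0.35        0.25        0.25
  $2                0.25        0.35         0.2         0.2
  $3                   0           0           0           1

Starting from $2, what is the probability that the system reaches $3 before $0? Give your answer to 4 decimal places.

0.5029

Let h(s) be the probability of absorption at $3 starting from transient state s. Then h($3) = 1 and h($0) = 0. By first-step analysis:
h($1) = 0.15·0 + 0.35·h($1) + 0.25·h($2) + 0.25·1
h($2) = 0.25·0 + 0.35·h($1) + 0.2·h($2) + 0.2·1
Solving: h($1) = 0.5780, h($2) = 0.5029.
Starting from $2, the probability is 0.5029.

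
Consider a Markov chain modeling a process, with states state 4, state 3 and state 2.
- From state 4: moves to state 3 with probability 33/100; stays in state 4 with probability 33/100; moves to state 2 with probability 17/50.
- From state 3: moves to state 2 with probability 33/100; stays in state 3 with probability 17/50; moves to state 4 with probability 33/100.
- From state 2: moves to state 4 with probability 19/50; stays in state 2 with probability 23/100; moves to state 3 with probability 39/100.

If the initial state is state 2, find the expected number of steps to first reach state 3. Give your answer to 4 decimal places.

Let t(s) be the expected number of steps to first reach state 3 from state s, with t(state 3) = 0. Conditioning on the first step:
t(state 4) = 1 + 0.33·t(state 4) + 0.34·t(state 2)
t(state 2) = 1 + 0.38·t(state 4) + 0.23·t(state 2)
Solving: t(state 4) = 2.8704, t(state 2) = 2.7153.
Expected steps from state 2 to state 3: 2.7153.

2.7153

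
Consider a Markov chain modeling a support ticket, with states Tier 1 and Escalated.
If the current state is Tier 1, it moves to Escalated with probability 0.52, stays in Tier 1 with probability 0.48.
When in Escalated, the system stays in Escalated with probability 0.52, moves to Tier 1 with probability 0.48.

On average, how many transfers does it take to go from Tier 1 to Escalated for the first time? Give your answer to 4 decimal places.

Let t(s) be the expected number of transfers to first reach Escalated from state s, with t(Escalated) = 0. Conditioning on the first transfer:
t(Tier 1) = 1 + 0.48·t(Tier 1)
Solving: t(Tier 1) = 1.9231.
Expected transfers from Tier 1 to Escalated: 1.9231.

1.9231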